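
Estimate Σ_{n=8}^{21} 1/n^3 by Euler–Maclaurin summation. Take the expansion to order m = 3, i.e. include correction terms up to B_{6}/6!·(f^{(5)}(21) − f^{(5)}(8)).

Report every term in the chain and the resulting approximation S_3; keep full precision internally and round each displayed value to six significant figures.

S_3 ≈ 0.00776870

The integral term ∫_8^21 1/x^3 dx = 0.00667871.
½[f(8) + f(21)] = ½[0.00195312 + 0.000107980] = 0.00103055.
Running total after boundary: 0.00770927.
k=1: B_{2}/(2)! × [f^{(1)}(21) − f^{(1)}(8)] = 1/12 × (-1.54257e-05 − (-0.000732422)) = 5.97497e-05.
After k=1: 0.00776902.
k=2: B_{4}/(4)! × [f^{(3)}(21) − f^{(3)}(8)] = −1/720 × (-6.99577e-07 − (-0.000228882)) = -3.16920e-07.
After k=2: 0.00776870.
k=3: B_{6}/(6)! × [f^{(5)}(21) − f^{(5)}(8)] = 1/30240 × (-6.66264e-08 − (-0.000150204)) = 4.96485e-09.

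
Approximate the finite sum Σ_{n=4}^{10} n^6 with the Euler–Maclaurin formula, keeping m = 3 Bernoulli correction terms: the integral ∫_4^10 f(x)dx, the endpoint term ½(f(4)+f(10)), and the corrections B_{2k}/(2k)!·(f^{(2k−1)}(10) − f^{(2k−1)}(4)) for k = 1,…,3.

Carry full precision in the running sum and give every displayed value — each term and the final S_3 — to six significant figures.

S_3 ≈ 1.97761e+06

The integral term ∫_4^10 x^6 dx = 1.42623e+06.
Boundary: ½(f(4) + f(10)) = ½(4096.00 + 1.00000e+06) = 502048.
Running total after boundary: 1.92828e+06.
Correction k=1: B_{2}/2! · (f^{(1)}(10) − f^{(1)}(4)) = 1/12 · (600000 − 6144.00) = 49488.0.
Running total after k=1: 1.97777e+06.
Correction k=2: B_{4}/4! · (f^{(3)}(10) − f^{(3)}(4)) = −1/720 · (120000 − 7680.00) = -156.000.
Running total after k=2: 1.97761e+06.
Correction k=3: B_{6}/6! · (f^{(5)}(10) − f^{(5)}(4)) = 1/30240 · (7200.00 − 2880.00) = 0.142857.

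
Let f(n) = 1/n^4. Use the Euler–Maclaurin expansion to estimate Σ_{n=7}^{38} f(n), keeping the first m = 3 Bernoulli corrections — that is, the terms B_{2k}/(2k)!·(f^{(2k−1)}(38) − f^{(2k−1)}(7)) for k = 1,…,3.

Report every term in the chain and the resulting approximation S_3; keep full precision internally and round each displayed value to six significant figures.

The integral term ∫_7^38 1/x^4 dx = 0.000965743.
½[f(7) + f(38)] = ½[0.000416493 + 4.79585e-07] = 0.000208486.
So far: 0.00117423.
k=1: B_{2}/(2)! × [f^{(1)}(38) − f^{(1)}(7)] = 1/12 × (-5.04826e-08 − (-0.000237996)) = 1.98288e-05.
Running total after k=1: 0.00119406.
k=2: B_{4}/(4)! × [f^{(3)}(38) − f^{(3)}(7)] = −1/720 × (-1.04881e-09 − (-0.000145712)) = -2.02376e-07.
Running total after k=2: 0.00119386.
k=3: B_{6}/(6)! × [f^{(5)}(38) − f^{(5)}(7)] = 1/30240 × (-4.06740e-11 − (-0.000166528)) = 5.50687e-09.

S_3 ≈ 0.00119386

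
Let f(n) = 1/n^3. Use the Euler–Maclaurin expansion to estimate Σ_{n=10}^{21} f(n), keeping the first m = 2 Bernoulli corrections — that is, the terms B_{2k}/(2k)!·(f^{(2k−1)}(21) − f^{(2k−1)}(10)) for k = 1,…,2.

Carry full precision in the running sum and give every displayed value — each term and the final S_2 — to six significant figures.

S_2 ≈ 0.00444384

∫_10^21 1/x^3 dx evaluates to 0.00386621.
Boundary: ½(f(10) + f(21)) = ½(0.00100000 + 0.000107980) = 0.000553990.
Integral + boundary = 0.00442020.
k=1: B_{2}/(2)! × [f^{(1)}(21) − f^{(1)}(10)] = 1/12 × (-1.54257e-05 − (-0.000300000)) = 2.37145e-05.
Partial sum through k=1: 0.00444392.
k=2: B_{4}/(4)! × [f^{(3)}(21) − f^{(3)}(10)] = −1/720 × (-6.99577e-07 − (-6.00000e-05)) = -8.23617e-08.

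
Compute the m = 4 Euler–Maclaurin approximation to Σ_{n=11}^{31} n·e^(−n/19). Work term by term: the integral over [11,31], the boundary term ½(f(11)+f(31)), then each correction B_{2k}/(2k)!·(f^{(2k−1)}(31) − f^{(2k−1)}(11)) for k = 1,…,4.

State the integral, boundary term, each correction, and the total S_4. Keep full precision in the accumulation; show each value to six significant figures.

S_4 ≈ 139.724

∫_11^31 x·e^(−x/19) dx evaluates to 133.639.
½[f(11) + f(31)] = ½[6.16537 + 6.06423] = 6.11480.
Running total after boundary: 139.754.
Correction k=1: B_{2}/2! · (f^{(1)}(31) − f^{(1)}(11)) = 1/12 · (-0.123550 − 0.235995) = -0.0299621.
Running total after k=1: 139.724.
Correction k=2: B_{4}/4! · (f^{(3)}(31) − f^{(3)}(11)) = −1/720 · (0.000741527 − 0.00375892) = 4.19083e-06.
Running total after k=2: 139.724.
Correction k=3: B_{6}/6! · (f^{(5)}(31) − f^{(5)}(11)) = 1/30240 · (5.05622e-06 − 1.90142e-05) = -4.61573e-10.
Running total after k=3: 139.724.
Correction k=4: B_{8}/8! · (f^{(7)}(31) − f^{(7)}(11)) = −1/1209600 · (2.23223e-08 − 7.64982e-08) = 4.47882e-14.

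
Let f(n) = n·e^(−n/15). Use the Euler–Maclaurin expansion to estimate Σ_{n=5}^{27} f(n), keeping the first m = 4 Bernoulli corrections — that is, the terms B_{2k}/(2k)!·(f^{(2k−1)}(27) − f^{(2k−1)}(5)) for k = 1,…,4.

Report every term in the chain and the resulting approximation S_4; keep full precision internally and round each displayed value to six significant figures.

S_4 ≈ 114.793

Integral: ∫_5^27 x·e^(−x/15) dx = 110.821.
Endpoint term: (f(5) + f(27))/2 = (3.58266 + 4.46307)/2 = 4.02286.
Integral + boundary = 114.844.
Correction k=1: B_{2}/2! · (f^{(1)}(27) − f^{(1)}(5)) = 1/12 · (-0.132239 − 0.477688) = -0.0508272.
Running total after k=1: 114.793.
Correction k=2: B_{4}/4! · (f^{(3)}(27) − f^{(3)}(5)) = −1/720 · (0.000881594 − 0.00849222) = 1.05703e-05.
Running total after k=2: 114.793.
Correction k=3: B_{6}/6! · (f^{(5)}(27) − f^{(5)}(5)) = 1/30240 · (1.04485e-05 − 6.60506e-05) = -1.83869e-09.
Running total after k=3: 114.793.
Correction k=4: B_{8}/8! · (f^{(7)}(27) − f^{(7)}(5)) = −1/1209600 · (7.54616e-08 − 4.19369e-07) = 2.84315e-13.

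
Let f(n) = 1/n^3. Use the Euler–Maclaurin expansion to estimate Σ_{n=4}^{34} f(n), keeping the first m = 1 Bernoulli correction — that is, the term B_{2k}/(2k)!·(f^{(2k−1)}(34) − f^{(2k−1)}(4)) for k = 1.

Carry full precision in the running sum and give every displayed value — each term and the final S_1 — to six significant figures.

∫_4^34 1/x^3 dx evaluates to 0.0308175.
Endpoint term: (f(4) + f(34))/2 = (0.0156250 + 2.54427e-05)/2 = 0.00782522.
Running total after boundary: 0.0386427.
k=1: B_{2}/(2)! × [f^{(1)}(34) − f^{(1)}(4)] = 1/12 × (-2.24494e-06 − (-0.0117188)) = 0.000976375.

S_1 ≈ 0.0396191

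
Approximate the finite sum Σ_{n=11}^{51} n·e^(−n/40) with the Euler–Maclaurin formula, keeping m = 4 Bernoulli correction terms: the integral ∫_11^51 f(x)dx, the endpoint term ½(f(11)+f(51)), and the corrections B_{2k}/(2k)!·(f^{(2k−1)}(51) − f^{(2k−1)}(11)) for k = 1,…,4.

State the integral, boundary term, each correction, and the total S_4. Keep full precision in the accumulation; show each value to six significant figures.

S_4 ≈ 543.649

The integral term ∫_11^51 x·e^(−x/40) dx = 532.398.
½[f(11) + f(51)] = ½[8.35529 + 14.2510] = 11.3031.
So far: 543.702.
Order-1 term: 1/12 · (-0.0768435 − 0.550690) = -0.0522944.
Running total after k=1: 543.649.
Order-2 term: −1/720 · (0.000301262 − 0.00129365) = 1.37831e-06.
Running total after k=2: 543.649.
Order-3 term: 1/30240 · (4.06594e-07 − 1.40194e-06) = -3.29150e-11.
Running total after k=3: 543.649.
Order-4 term: −1/1209600 · (3.90562e-10 − 1.24710e-09) = 7.08117e-16.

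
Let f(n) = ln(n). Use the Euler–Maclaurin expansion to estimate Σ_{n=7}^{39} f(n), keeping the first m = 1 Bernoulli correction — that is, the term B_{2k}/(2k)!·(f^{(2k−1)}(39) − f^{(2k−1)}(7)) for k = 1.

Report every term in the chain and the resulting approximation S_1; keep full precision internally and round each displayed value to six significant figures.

∫_7^39 ln(x) dx evaluates to 97.2575.
½[f(7) + f(39)] = ½[1.94591 + 3.66356] = 2.80474.
So far: 100.062.
Correction k=1: B_{2}/2! · (f^{(1)}(39) − f^{(1)}(7)) = 1/12 · (0.0256410 − 0.142857) = -0.00976801.

S_1 ≈ 100.053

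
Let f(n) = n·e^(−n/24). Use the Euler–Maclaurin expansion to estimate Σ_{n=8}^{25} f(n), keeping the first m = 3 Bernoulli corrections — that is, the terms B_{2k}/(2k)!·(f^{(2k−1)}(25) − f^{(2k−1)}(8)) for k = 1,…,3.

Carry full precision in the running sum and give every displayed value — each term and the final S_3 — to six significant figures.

S_3 ≈ 142.561

∫_8^25 x·e^(−x/24) dx evaluates to 135.326.
Boundary: ½(f(8) + f(25)) = ½(5.73225 + 8.82165) = 7.27695.
So far: 142.602.
k=1: B_{2}/(2)! × [f^{(1)}(25) − f^{(1)}(8)] = 1/12 × (-0.0147028 − 0.477688) = -0.0410325.
Running total after k=1: 142.561.
k=2: B_{4}/(4)! × [f^{(3)}(25) − f^{(3)}(8)] = −1/720 × (0.00119970 − 0.00331727) = 2.94107e-06.
Running total after k=2: 142.561.
k=3: B_{6}/(6)! × [f^{(5)}(25) − f^{(5)}(8)] = 1/30240 × (4.20995e-06 − 1.00785e-05) = -1.94067e-10.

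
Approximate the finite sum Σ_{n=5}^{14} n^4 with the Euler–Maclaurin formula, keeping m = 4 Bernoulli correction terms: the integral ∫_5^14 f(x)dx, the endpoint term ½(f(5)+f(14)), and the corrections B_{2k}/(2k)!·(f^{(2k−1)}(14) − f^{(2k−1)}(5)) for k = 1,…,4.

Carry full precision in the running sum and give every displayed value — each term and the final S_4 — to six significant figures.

S_4 ≈ 127333

∫_5^14 x^4 dx evaluates to 106940.
Endpoint term: (f(5) + f(14))/2 = (625.000 + 38416.0)/2 = 19520.5.
Integral + boundary = 126460.
Correction k=1: B_{2}/2! · (f^{(1)}(14) − f^{(1)}(5)) = 1/12 · (10976.0 − 500.000) = 873.000.
After k=1: 127333.
Correction k=2: B_{4}/4! · (f^{(3)}(14) − f^{(3)}(5)) = −1/720 · (336.000 − 120.000) = -0.300000.
After k=2: 127333.
Correction k=3: B_{6}/6! · (f^{(5)}(14) − f^{(5)}(5)) = 1/30240 · (0.00000 − 0.00000) = 0.00000.
After k=3: 127333.
Correction k=4: B_{8}/8! · (f^{(7)}(14) − f^{(7)}(5)) = −1/1209600 · (0.00000 − 0.00000) = 0.00000.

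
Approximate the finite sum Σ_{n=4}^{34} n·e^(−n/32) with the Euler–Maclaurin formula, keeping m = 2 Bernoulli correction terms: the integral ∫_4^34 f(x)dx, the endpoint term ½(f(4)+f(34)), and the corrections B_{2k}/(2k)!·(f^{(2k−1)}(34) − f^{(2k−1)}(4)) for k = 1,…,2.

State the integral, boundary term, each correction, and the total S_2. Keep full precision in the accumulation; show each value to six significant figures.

S_2 ≈ 294.323

∫_4^34 x·e^(−x/32) dx evaluates to 286.749.
Endpoint term: (f(4) + f(34))/2 = (3.52999 + 11.7501)/2 = 7.64004.
Running total after boundary: 294.389.
Correction k=1: B_{2}/2! · (f^{(1)}(34) − f^{(1)}(4)) = 1/12 · (-0.0215994 − 0.772185) = -0.0661487.
After k=1: 294.323.
Correction k=2: B_{4}/4! · (f^{(3)}(34) − f^{(3)}(4)) = −1/720 · (0.000653889 − 0.00247771) = 2.53309e-06.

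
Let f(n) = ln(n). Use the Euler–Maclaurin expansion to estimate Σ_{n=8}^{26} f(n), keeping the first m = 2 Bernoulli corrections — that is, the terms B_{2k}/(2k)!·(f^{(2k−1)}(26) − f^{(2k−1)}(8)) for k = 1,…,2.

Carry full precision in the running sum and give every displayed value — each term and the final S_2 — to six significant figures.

Integral: ∫_8^26 ln(x) dx = 50.0750.
Endpoint term: (f(8) + f(26))/2 = (2.07944 + 3.25810)/2 = 2.66877.
Integral + boundary = 52.7437.
Correction k=1: B_{2}/2! · (f^{(1)}(26) − f^{(1)}(8)) = 1/12 · (0.0384615 − 0.125000) = -0.00721154.
After k=1: 52.7365.
Correction k=2: B_{4}/4! · (f^{(3)}(26) − f^{(3)}(8)) = −1/720 · (0.000113792 − 0.00390625) = 5.26730e-06.

S_2 ≈ 52.7365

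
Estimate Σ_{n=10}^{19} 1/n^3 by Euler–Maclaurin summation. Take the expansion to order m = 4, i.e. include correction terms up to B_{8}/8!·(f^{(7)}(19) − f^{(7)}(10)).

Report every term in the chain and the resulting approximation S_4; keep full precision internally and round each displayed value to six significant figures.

The integral term ∫_10^19 1/x^3 dx = 0.00361496.
Boundary: ½(f(10) + f(19)) = ½(0.00100000 + 0.000145794) = 0.000572897.
Integral + boundary = 0.00418786.
Correction k=1: B_{2}/2! · (f^{(1)}(19) − f^{(1)}(10)) = 1/12 · (-2.30201e-05 − (-0.000300000)) = 2.30817e-05.
After k=1: 0.00421094.
Correction k=2: B_{4}/4! · (f^{(3)}(19) − f^{(3)}(10)) = −1/720 · (-1.27535e-06 − (-6.00000e-05)) = -8.15620e-08.
After k=2: 0.00421086.
Correction k=3: B_{6}/6! · (f^{(5)}(19) − f^{(5)}(10)) = 1/30240 · (-1.48379e-07 − (-2.52000e-05)) = 8.28427e-10.
After k=3: 0.00421086.
Correction k=4: B_{8}/8! · (f^{(7)}(19) − f^{(7)}(10)) = −1/1209600 · (-2.95935e-08 − (-1.81440e-05)) = -1.49755e-11.

S_4 ≈ 0.00421086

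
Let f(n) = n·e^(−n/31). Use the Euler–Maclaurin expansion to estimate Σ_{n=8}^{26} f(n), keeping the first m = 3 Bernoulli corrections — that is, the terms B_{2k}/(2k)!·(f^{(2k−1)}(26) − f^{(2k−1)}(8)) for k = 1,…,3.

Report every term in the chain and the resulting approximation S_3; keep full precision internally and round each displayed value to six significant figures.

Integral: ∫_8^26 x·e^(−x/31) dx = 170.190.
Endpoint term: (f(8) + f(26))/2 = (6.18036 + 11.2390)/2 = 8.70966.
Running total after boundary: 178.900.
Order-1 term: 1/12 · (0.0697206 − 0.573179) = -0.0419549.
Running total after k=1: 178.858.
Order-2 term: −1/720 · (0.000972171 − 0.00220423) = 1.71120e-06.
Running total after k=2: 178.858.
Order-3 term: 1/30240 · (1.94775e-06 − 3.96673e-06) = -6.67651e-11.

S_3 ≈ 178.858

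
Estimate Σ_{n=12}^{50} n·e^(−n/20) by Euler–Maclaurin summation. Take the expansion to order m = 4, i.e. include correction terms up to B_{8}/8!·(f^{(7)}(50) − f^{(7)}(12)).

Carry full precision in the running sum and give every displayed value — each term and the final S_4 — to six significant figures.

The integral term ∫_12^50 x·e^(−x/20) dx = 236.320.
½[f(12) + f(50)] = ½[6.58574 + 4.10425] = 5.34499.
So far: 241.665.
Order-1 term: 1/12 · (-0.123127 − 0.219525) = -0.0285543.
Partial sum through k=1: 241.637.
Order-2 term: −1/720 · (0.000102606 − 0.00329287) = 4.43092e-06.
Partial sum through k=2: 241.637.
Order-3 term: 1/30240 · (1.28258e-06 − 1.50923e-05) = -4.56671e-10.
Partial sum through k=3: 241.637.
Order-4 term: −1/1209600 · (5.77160e-09 − 5.48812e-08) = 4.05998e-14.

S_4 ≈ 241.637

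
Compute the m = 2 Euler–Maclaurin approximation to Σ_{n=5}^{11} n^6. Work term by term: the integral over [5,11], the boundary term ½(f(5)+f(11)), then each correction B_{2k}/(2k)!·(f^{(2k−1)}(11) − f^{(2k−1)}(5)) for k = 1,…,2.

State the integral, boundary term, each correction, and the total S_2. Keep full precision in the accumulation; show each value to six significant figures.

∫_5^11 x^6 dx evaluates to 2.77272e+06.
Endpoint term: (f(5) + f(11))/2 = (15625.0 + 1.77156e+06)/2 = 893593.
Running total after boundary: 3.66631e+06.
Correction k=1: B_{2}/2! · (f^{(1)}(11) − f^{(1)}(5)) = 1/12 · (966306 − 18750.0) = 78963.0.
Running total after k=1: 3.74528e+06.
Correction k=2: B_{4}/4! · (f^{(3)}(11) − f^{(3)}(5)) = −1/720 · (159720 − 15000.0) = -201.000.

S_2 ≈ 3.74508e+06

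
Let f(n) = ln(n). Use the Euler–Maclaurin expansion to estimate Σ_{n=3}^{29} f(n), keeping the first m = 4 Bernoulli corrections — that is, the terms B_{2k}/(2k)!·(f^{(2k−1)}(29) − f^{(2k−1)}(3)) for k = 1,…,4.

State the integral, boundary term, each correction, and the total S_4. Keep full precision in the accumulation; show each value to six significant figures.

The integral term ∫_3^29 ln(x) dx = 68.3557.
Boundary: ½(f(3) + f(29)) = ½(1.09861 + 3.36730) = 2.23295.
So far: 70.5887.
Order-1 term: 1/12 · (0.0344828 − 0.333333) = -0.0249042.
Running total after k=1: 70.5638.
Order-2 term: −1/720 · (8.20042e-05 − 0.0740741) = 0.000102767.
Running total after k=2: 70.5639.
Order-3 term: 1/30240 · (1.17010e-06 − 0.0987654) = -3.26601e-06.
Running total after k=3: 70.5639.
Order-4 term: −1/1209600 · (4.17394e-08 − 0.329218) = 2.72171e-07.

S_4 ≈ 70.5639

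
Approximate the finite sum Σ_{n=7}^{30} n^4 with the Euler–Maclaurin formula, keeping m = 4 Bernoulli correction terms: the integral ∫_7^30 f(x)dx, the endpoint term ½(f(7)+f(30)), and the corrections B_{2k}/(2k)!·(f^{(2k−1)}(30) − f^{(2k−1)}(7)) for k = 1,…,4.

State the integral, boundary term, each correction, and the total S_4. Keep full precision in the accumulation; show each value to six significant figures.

S_4 ≈ 5.27172e+06

Integral: ∫_7^30 x^4 dx = 4.85664e+06.
Boundary: ½(f(7) + f(30)) = ½(2401.00 + 810000) = 406200.
Running total after boundary: 5.26284e+06.
k=1: B_{2}/(2)! × [f^{(1)}(30) − f^{(1)}(7)] = 1/12 × (108000 − 1372.00) = 8885.67.
Running total after k=1: 5.27172e+06.
k=2: B_{4}/(4)! × [f^{(3)}(30) − f^{(3)}(7)] = −1/720 × (720.000 − 168.000) = -0.766667.
Running total after k=2: 5.27172e+06.
k=3: B_{6}/(6)! × [f^{(5)}(30) − f^{(5)}(7)] = 1/30240 × (0.00000 − 0.00000) = 0.00000.
Running total after k=3: 5.27172e+06.
k=4: B_{8}/(8)! × [f^{(7)}(30) − f^{(7)}(7)] = −1/1209600 × (0.00000 − 0.00000) = 0.00000.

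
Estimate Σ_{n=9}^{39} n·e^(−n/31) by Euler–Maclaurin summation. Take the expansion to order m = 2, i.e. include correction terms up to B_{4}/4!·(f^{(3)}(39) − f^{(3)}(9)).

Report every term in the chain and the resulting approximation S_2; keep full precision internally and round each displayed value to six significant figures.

∫_9^39 x·e^(−x/31) dx evaluates to 310.826.
Boundary: ½(f(9) + f(39)) = ½(6.73220 + 11.0839) = 8.90807.
So far: 319.734.
Order-1 term: 1/12 · (-0.0733429 − 0.530854) = -0.0503498.
Running total after k=1: 319.684.
Order-2 term: −1/720 · (0.000515155 − 0.00210916) = 2.21389e-06.

S_2 ≈ 319.684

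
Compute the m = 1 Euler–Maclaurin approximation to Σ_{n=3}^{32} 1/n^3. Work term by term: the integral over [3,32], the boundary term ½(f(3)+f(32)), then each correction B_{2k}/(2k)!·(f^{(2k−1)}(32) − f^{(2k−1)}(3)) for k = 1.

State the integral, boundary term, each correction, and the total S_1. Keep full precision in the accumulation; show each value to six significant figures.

Integral: ∫_3^32 1/x^3 dx = 0.0550673.
Endpoint term: (f(3) + f(32))/2 = (0.0370370 + 3.05176e-05)/2 = 0.0185338.
Running total after boundary: 0.0736011.
Order-1 term: 1/12 · (-2.86102e-06 − (-0.0370370)) = 0.00308618.

S_1 ≈ 0.0766872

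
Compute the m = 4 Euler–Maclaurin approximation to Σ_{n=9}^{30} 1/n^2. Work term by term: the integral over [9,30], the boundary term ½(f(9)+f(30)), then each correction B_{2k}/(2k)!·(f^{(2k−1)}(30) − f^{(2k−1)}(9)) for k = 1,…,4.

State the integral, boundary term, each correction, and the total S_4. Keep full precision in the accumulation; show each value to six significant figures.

The integral term ∫_9^30 1/x^2 dx = 0.0777778.
Boundary: ½(f(9) + f(30)) = ½(0.0123457 + 0.00111111) = 0.00672840.
Running total after boundary: 0.0845062.
k=1: B_{2}/(2)! × [f^{(1)}(30) − f^{(1)}(9)] = 1/12 × (-7.40741e-05 − (-0.00274348)) = 0.000222451.
Running total after k=1: 0.0847286.
k=2: B_{4}/(4)! × [f^{(3)}(30) − f^{(3)}(9)] = −1/720 × (-9.87654e-07 − (-0.000406442)) = -5.63131e-07.
Running total after k=2: 0.0847281.
k=3: B_{6}/(6)! × [f^{(5)}(30) − f^{(5)}(9)] = 1/30240 × (-3.29218e-08 − (-0.000150534)) = 4.97689e-09.
Running total after k=3: 0.0847281.
k=4: B_{8}/(8)! × [f^{(7)}(30) − f^{(7)}(9)] = −1/1209600 × (-2.04847e-09 − (-0.000104073)) = -8.60375e-11.

S_4 ≈ 0.0847281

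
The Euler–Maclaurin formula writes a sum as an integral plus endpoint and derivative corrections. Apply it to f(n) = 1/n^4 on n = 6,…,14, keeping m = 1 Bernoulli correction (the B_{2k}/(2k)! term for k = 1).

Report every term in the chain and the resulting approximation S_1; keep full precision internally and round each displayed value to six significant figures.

∫_6^14 1/x^4 dx evaluates to 0.00142173.
Boundary: ½(f(6) + f(14)) = ½(0.000771605 + 2.60308e-05) = 0.000398818.
So far: 0.00182055.
Correction k=1: B_{2}/2! · (f^{(1)}(14) − f^{(1)}(6)) = 1/12 · (-7.43738e-06 − (-0.000514403)) = 4.22472e-05.

S_1 ≈ 0.00186280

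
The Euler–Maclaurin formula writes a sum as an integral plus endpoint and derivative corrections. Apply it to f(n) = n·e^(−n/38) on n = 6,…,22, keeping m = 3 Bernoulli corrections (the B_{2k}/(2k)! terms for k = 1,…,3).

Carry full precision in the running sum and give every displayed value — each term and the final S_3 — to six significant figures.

S_3 ≈ 158.561

The integral term ∫_6^22 x·e^(−x/38) dx = 149.874.
½[f(6) + f(22)] = ½[5.12364 + 12.3307] = 8.72719.
Integral + boundary = 158.602.
Order-1 term: 1/12 · (0.235995 − 0.719107) = -0.0402593.
Partial sum through k=1: 158.561.
Order-2 term: −1/720 · (0.000939731 − 0.00168074) = 1.02918e-06.
Partial sum through k=2: 158.561.
Order-3 term: 1/30240 · (1.18839e-06 − 1.98302e-06) = -2.62776e-11.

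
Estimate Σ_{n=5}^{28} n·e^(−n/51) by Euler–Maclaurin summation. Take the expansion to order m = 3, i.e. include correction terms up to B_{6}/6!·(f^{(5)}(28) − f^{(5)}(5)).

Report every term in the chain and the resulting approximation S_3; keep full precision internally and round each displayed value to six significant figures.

The integral term ∫_5^28 x·e^(−x/51) dx = 262.477.
Boundary: ½(f(5) + f(28)) = ½(4.53307 + 16.1704) = 10.3518.
So far: 272.829.
Order-1 term: 1/12 · (0.260448 − 0.817730) = -0.0464401.
After k=1: 272.782.
Order-2 term: −1/720 · (0.000544206 − 0.00101152) = 6.49043e-07.
After k=2: 272.782.
Order-3 term: 1/30240 · (3.79961e-07 − 6.56918e-07) = -9.15864e-12.

S_3 ≈ 272.782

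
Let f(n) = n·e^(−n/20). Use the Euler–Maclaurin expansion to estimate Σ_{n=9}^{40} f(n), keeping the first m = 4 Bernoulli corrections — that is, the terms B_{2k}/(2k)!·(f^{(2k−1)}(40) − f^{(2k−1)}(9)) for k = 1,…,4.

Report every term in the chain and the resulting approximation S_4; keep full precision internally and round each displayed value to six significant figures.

S_4 ≈ 212.958

Integral: ∫_9^40 x·e^(−x/20) dx = 207.422.
½[f(9) + f(40)] = ½[5.73865 + 5.41341] = 5.57603.
Integral + boundary = 212.998.
Order-1 term: 1/12 · (-0.135335 − 0.350695) = -0.0405026.
After k=1: 212.958.
Order-2 term: −1/720 · (0.000338338 − 0.00406488) = 5.17575e-06.
After k=2: 212.958.
Order-3 term: 1/30240 · (2.53754e-06 − 1.81326e-05) = -5.15708e-10.
After k=3: 212.958.
Order-4 term: −1/1209600 · (1.05731e-08 − 6.52573e-08) = 4.52085e-14.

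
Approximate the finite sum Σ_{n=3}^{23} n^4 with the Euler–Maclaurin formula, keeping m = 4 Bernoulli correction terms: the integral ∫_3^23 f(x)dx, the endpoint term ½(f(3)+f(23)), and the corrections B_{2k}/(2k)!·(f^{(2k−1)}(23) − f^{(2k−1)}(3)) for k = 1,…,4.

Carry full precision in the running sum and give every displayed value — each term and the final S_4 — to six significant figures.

S_4 ≈ 1.43123e+06

The integral term ∫_3^23 x^4 dx = 1.28722e+06.
Endpoint term: (f(3) + f(23))/2 = (81.0000 + 279841)/2 = 139961.
Running total after boundary: 1.42718e+06.
Order-1 term: 1/12 · (48668.0 − 108.000) = 4046.67.
Partial sum through k=1: 1.43123e+06.
Order-2 term: −1/720 · (552.000 − 72.0000) = -0.666667.
Partial sum through k=2: 1.43123e+06.
Order-3 term: 1/30240 · (0.00000 − 0.00000) = 0.00000.
Partial sum through k=3: 1.43123e+06.
Order-4 term: −1/1209600 · (0.00000 − 0.00000) = 0.00000.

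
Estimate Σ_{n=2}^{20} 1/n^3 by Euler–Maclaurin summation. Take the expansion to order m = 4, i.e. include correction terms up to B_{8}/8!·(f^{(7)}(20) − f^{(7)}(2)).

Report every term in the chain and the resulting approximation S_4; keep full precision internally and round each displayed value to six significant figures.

The integral term ∫_2^20 1/x^3 dx = 0.123750.
Boundary: ½(f(2) + f(20)) = ½(0.125000 + 0.000125000) = 0.0625625.
So far: 0.186312.
Order-1 term: 1/12 · (-1.87500e-05 − (-0.187500)) = 0.0156234.
After k=1: 0.201936.
Order-2 term: −1/720 · (-9.37500e-07 − (-0.937500)) = -0.00130208.
After k=2: 0.200634.
Order-3 term: 1/30240 · (-9.84375e-08 − (-9.84375)) = 0.000325521.
After k=3: 0.200959.
Order-4 term: −1/1209600 · (-1.77188e-08 − (-177.188)) = -0.000146484.

S_4 ≈ 0.200813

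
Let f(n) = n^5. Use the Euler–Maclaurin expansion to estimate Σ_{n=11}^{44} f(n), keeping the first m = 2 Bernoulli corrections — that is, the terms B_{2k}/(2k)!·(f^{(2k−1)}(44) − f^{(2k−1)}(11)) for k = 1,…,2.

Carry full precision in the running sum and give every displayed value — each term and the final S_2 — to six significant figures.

S_2 ≈ 1.29318e+09

∫_11^44 x^5 dx evaluates to 1.20909e+09.
Boundary: ½(f(11) + f(44)) = ½(161051 + 1.64916e+08) = 8.25386e+07.
Integral + boundary = 1.29163e+09.
Order-1 term: 1/12 · (1.87405e+07 − 73205.0) = 1.55561e+06.
Running total after k=1: 1.29318e+09.
Order-2 term: −1/720 · (116160 − 7260.00) = -151.250.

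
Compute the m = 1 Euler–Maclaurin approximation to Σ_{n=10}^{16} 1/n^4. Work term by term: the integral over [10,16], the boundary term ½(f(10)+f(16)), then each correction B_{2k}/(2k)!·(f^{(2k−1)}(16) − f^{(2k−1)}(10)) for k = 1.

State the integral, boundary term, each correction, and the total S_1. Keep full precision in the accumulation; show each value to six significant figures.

S_1 ≈ 0.000312598

The integral term ∫_10^16 1/x^4 dx = 0.000251953.
Boundary: ½(f(10) + f(16)) = ½(0.000100000 + 1.52588e-05) = 5.76294e-05.
Integral + boundary = 0.000309583.
k=1: B_{2}/(2)! × [f^{(1)}(16) − f^{(1)}(10)] = 1/12 × (-3.81470e-06 − (-4.00000e-05)) = 3.01544e-06.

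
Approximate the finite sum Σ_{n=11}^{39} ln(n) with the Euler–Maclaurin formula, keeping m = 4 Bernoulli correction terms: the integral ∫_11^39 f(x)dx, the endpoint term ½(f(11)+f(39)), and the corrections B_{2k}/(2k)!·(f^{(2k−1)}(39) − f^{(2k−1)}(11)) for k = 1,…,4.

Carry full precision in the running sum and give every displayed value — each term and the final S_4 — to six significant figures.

∫_11^39 ln(x) dx evaluates to 88.5021.
½[f(11) + f(39)] = ½[2.39790 + 3.66356] = 3.03073.
So far: 91.5328.
Order-1 term: 1/12 · (0.0256410 − 0.0909091) = -0.00543901.
After k=1: 91.5273.
Order-2 term: −1/720 · (3.37160e-05 − 0.00150263) = 2.04016e-06.
After k=2: 91.5273.
Order-3 term: 1/30240 · (2.66004e-07 − 0.000149021) = -4.91915e-09.
After k=3: 91.5273.
Order-4 term: −1/1209600 · (5.24663e-09 − 3.69474e-05) = 3.05408e-11.

S_4 ≈ 91.5273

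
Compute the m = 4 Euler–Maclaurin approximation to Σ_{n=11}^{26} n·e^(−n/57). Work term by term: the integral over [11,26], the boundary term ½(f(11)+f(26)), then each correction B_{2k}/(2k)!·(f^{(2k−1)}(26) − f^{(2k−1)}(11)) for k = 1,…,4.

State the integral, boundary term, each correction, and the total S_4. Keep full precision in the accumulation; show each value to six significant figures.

S_4 ≈ 210.342

Integral: ∫_11^26 x·e^(−x/57) dx = 197.596.
Endpoint term: (f(11) + f(26))/2 = (9.06946 + 16.4768)/2 = 12.7732.
Running total after boundary: 210.369.
Correction k=1: B_{2}/2! · (f^{(1)}(26) − f^{(1)}(11)) = 1/12 · (0.344657 − 0.665383) = -0.0267271.
After k=1: 210.342.
Correction k=2: B_{4}/4! · (f^{(3)}(26) − f^{(3)}(11)) = −1/720 · (0.000496186 − 0.000712335) = 3.00207e-07.
After k=2: 210.342.
Correction k=3: B_{6}/6! · (f^{(5)}(26) − f^{(5)}(11)) = 1/30240 · (2.72789e-07 − 3.75461e-07) = -3.39526e-12.
After k=3: 210.342.
Correction k=4: B_{8}/8! · (f^{(7)}(26) − f^{(7)}(11)) = −1/1209600 · (1.20917e-10 − 1.63643e-10) = 3.53225e-17.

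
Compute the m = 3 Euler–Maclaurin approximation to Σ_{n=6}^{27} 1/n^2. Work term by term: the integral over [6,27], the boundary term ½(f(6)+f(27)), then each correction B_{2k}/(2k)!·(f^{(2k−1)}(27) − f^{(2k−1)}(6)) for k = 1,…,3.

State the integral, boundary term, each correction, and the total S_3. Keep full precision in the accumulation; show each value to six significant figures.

Integral: ∫_6^27 1/x^2 dx = 0.129630.
Boundary: ½(f(6) + f(27)) = ½(0.0277778 + 0.00137174) = 0.0145748.
So far: 0.144204.
Correction k=1: B_{2}/2! · (f^{(1)}(27) − f^{(1)}(6)) = 1/12 · (-0.000101611 − (-0.00925926)) = 0.000763137.
Partial sum through k=1: 0.144968.
Correction k=2: B_{4}/4! · (f^{(3)}(27) − f^{(3)}(6)) = −1/720 · (-1.67260e-06 − (-0.00308642)) = -4.28437e-06.
Partial sum through k=2: 0.144963.
Correction k=3: B_{6}/6! · (f^{(5)}(27) − f^{(5)}(6)) = 1/30240 · (-6.88313e-08 − (-0.00257202)) = 8.50512e-08.

S_3 ≈ 0.144963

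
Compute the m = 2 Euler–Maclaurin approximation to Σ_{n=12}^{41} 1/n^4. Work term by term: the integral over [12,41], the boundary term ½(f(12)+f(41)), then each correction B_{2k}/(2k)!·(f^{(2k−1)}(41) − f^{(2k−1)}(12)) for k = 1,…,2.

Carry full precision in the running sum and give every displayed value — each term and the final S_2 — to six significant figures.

∫_12^41 1/x^4 dx evaluates to 0.000188065.
Endpoint term: (f(12) + f(41))/2 = (4.82253e-05 + 3.53887e-07)/2 = 2.42896e-05.
So far: 0.000212354.
Order-1 term: 1/12 · (-3.45256e-08 − (-1.60751e-05)) = 1.33671e-06.
After k=1: 0.000213691.
Order-2 term: −1/720 · (-6.16161e-10 − (-3.34898e-06)) = -4.65051e-09.

S_2 ≈ 0.000213686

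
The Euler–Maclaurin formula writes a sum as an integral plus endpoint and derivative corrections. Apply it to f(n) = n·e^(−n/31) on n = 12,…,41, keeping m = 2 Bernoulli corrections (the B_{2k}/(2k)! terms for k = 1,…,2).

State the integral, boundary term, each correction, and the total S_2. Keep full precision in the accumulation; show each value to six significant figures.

∫_12^41 x·e^(−x/31) dx evaluates to 310.432.
Endpoint term: (f(12) + f(41))/2 = (8.14830 + 10.9243)/2 = 9.53631.
So far: 319.968.
Order-1 term: 1/12 · (-0.0859506 − 0.416177) = -0.0418440.
Partial sum through k=1: 319.926.
Order-2 term: −1/720 · (0.000465081 − 0.00184623) = 1.91826e-06.

S_2 ≈ 319.926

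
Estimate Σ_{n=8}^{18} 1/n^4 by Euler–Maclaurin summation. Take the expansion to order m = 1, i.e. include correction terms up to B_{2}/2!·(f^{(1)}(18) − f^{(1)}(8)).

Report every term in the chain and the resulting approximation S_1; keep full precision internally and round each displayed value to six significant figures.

S_1 ≈ 0.000730715

Integral: ∫_8^18 1/x^4 dx = 0.000593886.
Endpoint term: (f(8) + f(18))/2 = (0.000244141 + 9.52599e-06)/2 = 0.000126833.
So far: 0.000720719.
Correction k=1: B_{2}/2! · (f^{(1)}(18) − f^{(1)}(8)) = 1/12 · (-2.11689e-06 − (-0.000122070)) = 9.99612e-06.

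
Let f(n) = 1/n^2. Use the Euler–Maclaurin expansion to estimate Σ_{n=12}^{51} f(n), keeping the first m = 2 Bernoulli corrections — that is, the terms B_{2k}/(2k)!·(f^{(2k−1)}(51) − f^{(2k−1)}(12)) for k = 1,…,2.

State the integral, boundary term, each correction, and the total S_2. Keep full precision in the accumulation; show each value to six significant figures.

∫_12^51 1/x^2 dx evaluates to 0.0637255.
½[f(12) + f(51)] = ½[0.00694444 + 0.000384468] = 0.00366446.
Running total after boundary: 0.0673899.
Correction k=1: B_{2}/2! · (f^{(1)}(51) − f^{(1)}(12)) = 1/12 · (-1.50772e-05 − (-0.00115741)) = 9.51942e-05.
Running total after k=1: 0.0674851.
Correction k=2: B_{4}/4! · (f^{(3)}(51) − f^{(3)}(12)) = −1/720 · (-6.95601e-08 − (-9.64506e-05)) = -1.33863e-07.

S_2 ≈ 0.0674850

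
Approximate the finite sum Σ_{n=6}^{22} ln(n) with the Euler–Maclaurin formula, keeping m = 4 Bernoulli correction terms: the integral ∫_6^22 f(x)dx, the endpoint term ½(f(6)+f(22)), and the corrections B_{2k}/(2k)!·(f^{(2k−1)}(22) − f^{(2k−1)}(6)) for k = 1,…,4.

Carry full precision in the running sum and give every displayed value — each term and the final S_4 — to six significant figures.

S_4 ≈ 43.6837

∫_6^22 ln(x) dx evaluates to 41.2524.
½[f(6) + f(22)] = ½[1.79176 + 3.09104] = 2.44140.
Running total after boundary: 43.6938.
Correction k=1: B_{2}/2! · (f^{(1)}(22) − f^{(1)}(6)) = 1/12 · (0.0454545 − 0.166667) = -0.0101010.
Running total after k=1: 43.6837.
Correction k=2: B_{4}/4! · (f^{(3)}(22) − f^{(3)}(6)) = −1/720 · (0.000187829 − 0.00925926) = 1.25992e-05.
Running total after k=2: 43.6837.
Correction k=3: B_{6}/6! · (f^{(5)}(22) − f^{(5)}(6)) = 1/30240 · (4.65691e-06 − 0.00308642) = -1.01910e-07.
Running total after k=3: 43.6837.
Correction k=4: B_{8}/8! · (f^{(7)}(22) − f^{(7)}(6)) = −1/1209600 · (2.88651e-07 − 0.00257202) = 2.12610e-09.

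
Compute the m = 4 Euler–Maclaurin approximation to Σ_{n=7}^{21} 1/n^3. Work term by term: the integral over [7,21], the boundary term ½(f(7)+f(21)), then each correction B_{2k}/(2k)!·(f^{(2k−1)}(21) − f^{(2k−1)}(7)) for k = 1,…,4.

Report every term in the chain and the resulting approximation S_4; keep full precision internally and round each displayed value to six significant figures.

S_4 ≈ 0.0106842

∫_7^21 1/x^3 dx evaluates to 0.00907029.
Boundary: ½(f(7) + f(21)) = ½(0.00291545 + 0.000107980) = 0.00151172.
Running total after boundary: 0.0105820.
Order-1 term: 1/12 · (-1.54257e-05 − (-0.00124948)) = 0.000102838.
Running total after k=1: 0.0106848.
Order-2 term: −1/720 · (-6.99577e-07 − (-0.000509992)) = -7.07350e-07.
Running total after k=2: 0.0106841.
Order-3 term: 1/30240 · (-6.66264e-08 − (-0.000437136)) = 1.44533e-08.
Running total after k=3: 0.0106842.
Order-4 term: −1/1209600 · (-1.08778e-08 − (-0.000642322)) = -5.31011e-10.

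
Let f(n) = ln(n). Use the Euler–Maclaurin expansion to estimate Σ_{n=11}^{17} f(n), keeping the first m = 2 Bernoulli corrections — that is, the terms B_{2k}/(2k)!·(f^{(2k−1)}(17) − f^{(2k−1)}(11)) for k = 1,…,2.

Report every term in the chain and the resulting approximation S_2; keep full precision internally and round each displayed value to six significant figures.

∫_11^17 ln(x) dx evaluates to 15.7878.
Endpoint term: (f(11) + f(17))/2 = (2.39790 + 2.83321)/2 = 2.61555.
Running total after boundary: 18.4033.
k=1: B_{2}/(2)! × [f^{(1)}(17) − f^{(1)}(11)] = 1/12 × (0.0588235 − 0.0909091) = -0.00267380.
After k=1: 18.4007.
k=2: B_{4}/(4)! × [f^{(3)}(17) − f^{(3)}(11)] = −1/720 × (0.000407083 − 0.00150263) = 1.52159e-06.

S_2 ≈ 18.4007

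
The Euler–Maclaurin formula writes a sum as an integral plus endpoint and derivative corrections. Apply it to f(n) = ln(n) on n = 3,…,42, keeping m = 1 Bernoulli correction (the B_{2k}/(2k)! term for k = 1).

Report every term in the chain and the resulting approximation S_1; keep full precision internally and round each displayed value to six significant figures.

S_1 ≈ 117.079

Integral: ∫_3^42 ln(x) dx = 114.686.
Endpoint term: (f(3) + f(42))/2 = (1.09861 + 3.73767)/2 = 2.41814.
Integral + boundary = 117.104.
Correction k=1: B_{2}/2! · (f^{(1)}(42) − f^{(1)}(3)) = 1/12 · (0.0238095 − 0.333333) = -0.0257937.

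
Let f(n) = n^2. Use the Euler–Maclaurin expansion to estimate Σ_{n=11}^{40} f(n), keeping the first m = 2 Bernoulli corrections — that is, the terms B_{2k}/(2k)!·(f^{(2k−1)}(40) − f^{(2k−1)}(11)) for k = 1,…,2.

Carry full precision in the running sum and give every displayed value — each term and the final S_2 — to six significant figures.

S_2 ≈ 21755.0

∫_11^40 x^2 dx evaluates to 20889.7.
½[f(11) + f(40)] = ½[121.000 + 1600.00] = 860.500.
So far: 21750.2.
k=1: B_{2}/(2)! × [f^{(1)}(40) − f^{(1)}(11)] = 1/12 × (80.0000 − 22.0000) = 4.83333.
After k=1: 21755.0.
k=2: B_{4}/(4)! × [f^{(3)}(40) − f^{(3)}(11)] = −1/720 × (0.00000 − 0.00000) = 0.00000.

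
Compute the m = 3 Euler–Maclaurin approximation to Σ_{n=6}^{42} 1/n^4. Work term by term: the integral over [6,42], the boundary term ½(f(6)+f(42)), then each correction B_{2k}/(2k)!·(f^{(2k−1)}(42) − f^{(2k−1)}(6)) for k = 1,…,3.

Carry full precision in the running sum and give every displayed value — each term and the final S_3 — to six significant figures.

S_3 ≈ 0.00196696

Integral: ∫_6^42 1/x^4 dx = 0.00153871.
Boundary: ½(f(6) + f(42)) = ½(0.000771605 + 3.21368e-07) = 0.000385963.
Running total after boundary: 0.00192467.
k=1: B_{2}/(2)! × [f^{(1)}(42) − f^{(1)}(6)] = 1/12 × (-3.06065e-08 − (-0.000514403)) = 4.28644e-05.
Partial sum through k=1: 0.00196754.
k=2: B_{4}/(4)! × [f^{(3)}(42) − f^{(3)}(6)] = −1/720 × (-5.20519e-10 − (-0.000428669)) = -5.95373e-07.
Partial sum through k=2: 0.00196694.
k=3: B_{6}/(6)! × [f^{(5)}(42) − f^{(5)}(6)] = 1/30240 × (-1.65244e-11 − (-0.000666819)) = 2.20509e-08.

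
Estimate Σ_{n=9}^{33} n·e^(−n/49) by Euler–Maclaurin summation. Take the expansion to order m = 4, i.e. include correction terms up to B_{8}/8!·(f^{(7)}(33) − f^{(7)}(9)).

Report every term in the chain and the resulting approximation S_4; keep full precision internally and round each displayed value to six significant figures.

S_4 ≈ 328.326

∫_9^33 x·e^(−x/49) dx evaluates to 316.210.
Endpoint term: (f(9) + f(33))/2 = (7.48987 + 16.8279)/2 = 12.1589.
Running total after boundary: 328.368.
Correction k=1: B_{2}/2! · (f^{(1)}(33) − f^{(1)}(9)) = 1/12 · (0.166510 − 0.679353) = -0.0427369.
After k=1: 328.326.
Correction k=2: B_{4}/4! · (f^{(3)}(33) − f^{(3)}(9)) = −1/720 · (0.000494120 − 0.000976163) = 6.69504e-07.
After k=2: 328.326.
Correction k=3: B_{6}/6! · (f^{(5)}(33) − f^{(5)}(9)) = 1/30240 · (3.82711e-07 − 6.95286e-07) = -1.03364e-11.
After k=3: 328.326.
Correction k=4: B_{8}/8! · (f^{(7)}(33) − f^{(7)}(9)) = −1/1209600 · (2.33080e-10 − 4.09832e-10) = 1.46124e-16.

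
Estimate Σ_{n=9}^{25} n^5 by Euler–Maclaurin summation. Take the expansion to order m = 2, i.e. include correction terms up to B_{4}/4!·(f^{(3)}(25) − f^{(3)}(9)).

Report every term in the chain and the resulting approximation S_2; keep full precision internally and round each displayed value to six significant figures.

The integral term ∫_9^25 x^5 dx = 4.06015e+07.
Boundary: ½(f(9) + f(25)) = ½(59049.0 + 9.76562e+06) = 4.91234e+06.
Running total after boundary: 4.55139e+07.
k=1: B_{2}/(2)! × [f^{(1)}(25) − f^{(1)}(9)] = 1/12 × (1.95312e+06 − 32805.0) = 160027.
Partial sum through k=1: 4.56739e+07.
k=2: B_{4}/(4)! × [f^{(3)}(25) − f^{(3)}(9)] = −1/720 × (37500.0 − 4860.00) = -45.3333.

S_2 ≈ 4.56738e+07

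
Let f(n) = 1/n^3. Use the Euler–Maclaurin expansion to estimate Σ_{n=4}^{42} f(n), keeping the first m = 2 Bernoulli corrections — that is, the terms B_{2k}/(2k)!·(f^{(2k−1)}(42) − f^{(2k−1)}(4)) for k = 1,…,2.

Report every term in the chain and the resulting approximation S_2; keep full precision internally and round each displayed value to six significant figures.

S_2 ≈ 0.0397419

∫_4^42 1/x^3 dx evaluates to 0.0309666.
Endpoint term: (f(4) + f(42))/2 = (0.0156250 + 1.34975e-05)/2 = 0.00781925.
Running total after boundary: 0.0387858.
Order-1 term: 1/12 · (-9.64104e-07 − (-0.0117188)) = 0.000976482.
Running total after k=1: 0.0397623.
Order-2 term: −1/720 · (-1.09309e-08 − (-0.0146484)) = -2.03450e-05.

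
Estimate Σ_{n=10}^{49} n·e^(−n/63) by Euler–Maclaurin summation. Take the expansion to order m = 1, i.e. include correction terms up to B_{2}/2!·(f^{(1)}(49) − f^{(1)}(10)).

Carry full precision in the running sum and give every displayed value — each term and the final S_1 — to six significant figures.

S_1 ≈ 697.751

The integral term ∫_10^49 x·e^(−x/63) dx = 682.280.
½[f(10) + f(49)] = ½[8.53227 + 22.5119] = 15.5221.
So far: 697.802.
Order-1 term: 1/12 · (0.102095 − 0.717794) = -0.0513083.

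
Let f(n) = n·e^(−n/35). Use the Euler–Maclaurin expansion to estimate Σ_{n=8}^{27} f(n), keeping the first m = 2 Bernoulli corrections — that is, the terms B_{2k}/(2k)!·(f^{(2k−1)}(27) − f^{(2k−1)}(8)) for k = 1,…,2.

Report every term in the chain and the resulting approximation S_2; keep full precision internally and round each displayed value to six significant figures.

S_2 ≈ 203.561

∫_8^27 x·e^(−x/35) dx evaluates to 194.178.
Endpoint term: (f(8) + f(27))/2 = (6.36536 + 12.4835)/2 = 9.42443.
So far: 203.603.
k=1: B_{2}/(2)! × [f^{(1)}(27) − f^{(1)}(8)] = 1/12 × (0.105680 − 0.613802) = -0.0423435.
Partial sum through k=1: 203.561.
k=2: B_{4}/(4)! × [f^{(3)}(27) − f^{(3)}(8)] = −1/720 × (0.000841130 − 0.00180012) = 1.33192e-06.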